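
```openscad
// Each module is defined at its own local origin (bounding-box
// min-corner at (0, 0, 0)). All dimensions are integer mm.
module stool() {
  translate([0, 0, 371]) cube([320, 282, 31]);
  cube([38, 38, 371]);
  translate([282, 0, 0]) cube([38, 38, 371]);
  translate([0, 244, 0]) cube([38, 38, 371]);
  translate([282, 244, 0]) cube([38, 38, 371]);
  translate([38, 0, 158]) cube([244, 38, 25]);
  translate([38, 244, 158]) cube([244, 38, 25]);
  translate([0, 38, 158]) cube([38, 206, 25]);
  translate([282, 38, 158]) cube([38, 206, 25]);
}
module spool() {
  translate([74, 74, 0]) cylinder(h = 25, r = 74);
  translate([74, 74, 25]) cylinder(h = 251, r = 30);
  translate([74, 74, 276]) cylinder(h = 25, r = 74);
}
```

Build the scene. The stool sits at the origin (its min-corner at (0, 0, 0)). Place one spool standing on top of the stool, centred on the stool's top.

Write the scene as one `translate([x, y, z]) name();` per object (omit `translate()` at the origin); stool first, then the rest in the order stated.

stool();
translate([86, 67, 402]) spool();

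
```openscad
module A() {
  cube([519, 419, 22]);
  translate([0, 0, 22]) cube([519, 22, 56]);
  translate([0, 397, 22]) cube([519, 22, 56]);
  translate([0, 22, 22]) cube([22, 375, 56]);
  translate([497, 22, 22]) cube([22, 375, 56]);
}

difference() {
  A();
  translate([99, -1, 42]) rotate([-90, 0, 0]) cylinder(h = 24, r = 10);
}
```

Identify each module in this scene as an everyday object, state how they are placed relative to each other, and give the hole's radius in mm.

A is an open box. The open box has a circular hole through its front wall. The hole's radius is 10 mm.

The subtracted cylinder has r = 10 mm.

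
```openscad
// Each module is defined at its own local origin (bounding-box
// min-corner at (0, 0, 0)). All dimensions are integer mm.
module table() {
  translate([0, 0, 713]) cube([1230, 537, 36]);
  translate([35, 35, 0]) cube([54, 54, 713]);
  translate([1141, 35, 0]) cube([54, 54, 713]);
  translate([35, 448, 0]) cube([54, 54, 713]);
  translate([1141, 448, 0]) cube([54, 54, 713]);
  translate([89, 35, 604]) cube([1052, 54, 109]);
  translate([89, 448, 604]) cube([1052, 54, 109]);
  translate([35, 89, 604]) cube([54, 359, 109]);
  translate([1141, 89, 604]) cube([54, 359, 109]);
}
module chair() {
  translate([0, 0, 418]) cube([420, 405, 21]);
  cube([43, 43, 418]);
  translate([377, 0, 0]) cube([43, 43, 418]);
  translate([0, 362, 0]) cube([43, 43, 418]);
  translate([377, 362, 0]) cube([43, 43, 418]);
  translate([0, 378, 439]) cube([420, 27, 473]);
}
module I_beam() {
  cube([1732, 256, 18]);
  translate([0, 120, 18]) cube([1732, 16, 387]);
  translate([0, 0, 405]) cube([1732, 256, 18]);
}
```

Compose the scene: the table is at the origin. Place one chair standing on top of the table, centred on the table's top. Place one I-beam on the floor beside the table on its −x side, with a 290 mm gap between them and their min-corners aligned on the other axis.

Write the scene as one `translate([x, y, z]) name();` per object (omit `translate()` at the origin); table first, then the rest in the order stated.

table();
translate([405, 66, 749]) chair();
translate([-2022, 0, 0]) I_beam();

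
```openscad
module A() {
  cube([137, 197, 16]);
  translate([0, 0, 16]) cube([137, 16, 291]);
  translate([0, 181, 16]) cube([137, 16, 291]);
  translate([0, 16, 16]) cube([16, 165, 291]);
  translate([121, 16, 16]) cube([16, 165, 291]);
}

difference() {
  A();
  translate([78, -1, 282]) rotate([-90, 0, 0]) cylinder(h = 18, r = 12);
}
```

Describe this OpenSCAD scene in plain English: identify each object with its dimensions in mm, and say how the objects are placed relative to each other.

A is an open storage box with external size 137×197×307 mm and wall thickness 16 mm (the base is also 16 mm thick). The base covers the whole footprint; the four walls stand on the base, with the y-facing walls full-width and the x-facing walls fitting between their inner faces.

The open box has a circular hole of radius 12 mm through its front wall, centred at (x = 78, z = 282).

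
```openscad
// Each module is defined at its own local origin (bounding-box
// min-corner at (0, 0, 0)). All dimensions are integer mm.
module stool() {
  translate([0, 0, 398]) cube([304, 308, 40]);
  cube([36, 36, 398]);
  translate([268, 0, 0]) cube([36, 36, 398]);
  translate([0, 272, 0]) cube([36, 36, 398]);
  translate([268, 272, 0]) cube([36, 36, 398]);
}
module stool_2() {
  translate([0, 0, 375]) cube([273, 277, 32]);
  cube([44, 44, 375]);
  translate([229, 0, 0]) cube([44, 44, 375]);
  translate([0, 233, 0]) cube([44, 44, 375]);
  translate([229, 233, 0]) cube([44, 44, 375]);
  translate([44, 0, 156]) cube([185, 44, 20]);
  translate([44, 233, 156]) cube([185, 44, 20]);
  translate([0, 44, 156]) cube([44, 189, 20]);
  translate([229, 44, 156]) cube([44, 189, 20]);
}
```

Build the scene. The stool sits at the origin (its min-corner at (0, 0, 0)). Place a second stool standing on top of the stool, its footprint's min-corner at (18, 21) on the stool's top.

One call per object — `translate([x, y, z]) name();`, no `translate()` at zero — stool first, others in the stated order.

stool();
translate([18, 21, 438]) stool_2();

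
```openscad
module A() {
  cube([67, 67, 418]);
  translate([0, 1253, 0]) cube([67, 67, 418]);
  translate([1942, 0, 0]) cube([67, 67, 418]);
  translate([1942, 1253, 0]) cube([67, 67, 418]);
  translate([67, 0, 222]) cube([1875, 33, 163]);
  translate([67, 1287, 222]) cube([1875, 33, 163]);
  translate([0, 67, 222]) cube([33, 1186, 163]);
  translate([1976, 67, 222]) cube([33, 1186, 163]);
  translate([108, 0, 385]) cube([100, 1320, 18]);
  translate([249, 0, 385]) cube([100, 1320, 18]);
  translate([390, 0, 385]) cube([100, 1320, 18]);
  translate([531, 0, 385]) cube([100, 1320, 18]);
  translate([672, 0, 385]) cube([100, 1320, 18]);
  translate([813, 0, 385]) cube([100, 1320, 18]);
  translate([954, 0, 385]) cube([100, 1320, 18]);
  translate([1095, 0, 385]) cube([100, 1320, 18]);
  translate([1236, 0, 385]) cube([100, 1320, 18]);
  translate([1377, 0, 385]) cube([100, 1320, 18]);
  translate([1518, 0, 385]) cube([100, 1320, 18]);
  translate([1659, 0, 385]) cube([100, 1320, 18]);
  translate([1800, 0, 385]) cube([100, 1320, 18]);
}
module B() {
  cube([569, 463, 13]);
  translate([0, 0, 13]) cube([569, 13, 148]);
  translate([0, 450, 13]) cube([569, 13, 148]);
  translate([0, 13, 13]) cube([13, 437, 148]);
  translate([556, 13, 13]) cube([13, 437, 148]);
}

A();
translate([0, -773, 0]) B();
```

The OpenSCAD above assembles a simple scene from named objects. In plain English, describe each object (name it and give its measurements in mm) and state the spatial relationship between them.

A is a bed frame 2009 mm long (x) by 1320 mm wide (y). Four 67×67 mm corner posts, 418 mm tall, at the corners of the footprint. Four rails of 33 mm thickness and 163 mm height run between adjacent posts with their undersides at z = 222 mm, their outer faces flush with the outside of the frame (the two x-running rails run between the posts' inner faces; the two y-running rails run between the posts' inner faces). 13 slats, each 100 mm wide (x) and 18 mm thick, lie across the top of the two x-running rails, running the full 1320 mm width of the frame in y; the slats are evenly spaced along x between the inner faces of the end posts with equal gaps (rounded down to the nearest mm) at the −x end and between each pair — any rounding remainder accumulates at the +x end.

B is an open storage box with external size 569×463×161 mm and wall thickness 13 mm (the base is also 13 mm thick). The base covers the whole footprint; the four walls stand on the base, with the y-facing walls full-width and the x-facing walls fitting between their inner faces.

The open box is on the floor beside the bed frame on its −y side.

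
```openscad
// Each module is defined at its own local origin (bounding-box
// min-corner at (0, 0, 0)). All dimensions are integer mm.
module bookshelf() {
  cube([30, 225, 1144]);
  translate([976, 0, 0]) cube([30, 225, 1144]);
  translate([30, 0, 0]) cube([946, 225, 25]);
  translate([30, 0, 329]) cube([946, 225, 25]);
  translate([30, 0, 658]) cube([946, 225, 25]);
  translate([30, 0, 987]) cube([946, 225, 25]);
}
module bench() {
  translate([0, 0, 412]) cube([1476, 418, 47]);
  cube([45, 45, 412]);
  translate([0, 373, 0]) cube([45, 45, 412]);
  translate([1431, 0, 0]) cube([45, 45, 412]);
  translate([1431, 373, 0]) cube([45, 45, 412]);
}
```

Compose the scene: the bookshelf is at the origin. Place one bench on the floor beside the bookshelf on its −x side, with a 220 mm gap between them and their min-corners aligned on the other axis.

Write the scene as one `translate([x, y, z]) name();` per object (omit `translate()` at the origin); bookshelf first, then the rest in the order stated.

bookshelf();
translate([-1696, 0, 0]) bench();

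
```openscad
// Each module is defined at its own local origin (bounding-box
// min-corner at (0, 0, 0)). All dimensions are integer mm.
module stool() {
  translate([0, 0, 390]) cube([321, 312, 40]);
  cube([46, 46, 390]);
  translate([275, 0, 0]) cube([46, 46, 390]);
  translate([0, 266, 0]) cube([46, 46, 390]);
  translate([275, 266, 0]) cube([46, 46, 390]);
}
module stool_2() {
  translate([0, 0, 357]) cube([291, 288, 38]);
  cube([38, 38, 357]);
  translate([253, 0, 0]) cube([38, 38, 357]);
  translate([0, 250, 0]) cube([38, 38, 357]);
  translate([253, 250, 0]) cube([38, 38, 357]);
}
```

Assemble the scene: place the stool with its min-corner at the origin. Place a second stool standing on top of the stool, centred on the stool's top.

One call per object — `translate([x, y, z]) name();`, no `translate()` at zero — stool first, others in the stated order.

stool();
translate([15, 12, 430]) stool_2();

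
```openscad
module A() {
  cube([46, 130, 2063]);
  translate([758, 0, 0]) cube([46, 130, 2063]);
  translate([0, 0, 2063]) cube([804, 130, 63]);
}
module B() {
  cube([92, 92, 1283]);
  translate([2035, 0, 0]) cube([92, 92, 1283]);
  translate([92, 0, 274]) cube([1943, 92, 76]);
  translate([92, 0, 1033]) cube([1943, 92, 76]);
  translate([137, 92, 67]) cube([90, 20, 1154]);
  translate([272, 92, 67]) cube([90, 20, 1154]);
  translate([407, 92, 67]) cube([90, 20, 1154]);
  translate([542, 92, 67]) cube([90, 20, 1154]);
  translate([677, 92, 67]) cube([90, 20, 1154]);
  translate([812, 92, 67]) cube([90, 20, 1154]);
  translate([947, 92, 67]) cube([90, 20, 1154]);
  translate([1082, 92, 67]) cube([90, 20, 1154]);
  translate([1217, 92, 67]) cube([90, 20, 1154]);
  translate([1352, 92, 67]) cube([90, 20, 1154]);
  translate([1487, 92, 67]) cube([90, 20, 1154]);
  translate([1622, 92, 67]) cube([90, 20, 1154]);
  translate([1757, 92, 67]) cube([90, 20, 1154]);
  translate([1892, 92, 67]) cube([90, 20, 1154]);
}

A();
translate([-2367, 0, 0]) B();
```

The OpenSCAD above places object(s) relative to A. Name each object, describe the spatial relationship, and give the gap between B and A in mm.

The fence section's nearest face is 240 mm from the door frame's −x face.

A is a door frame. B is a fence section. The fence section is on the floor beside the door frame on its −x side. The gap between the fence section and the door frame is 240 mm.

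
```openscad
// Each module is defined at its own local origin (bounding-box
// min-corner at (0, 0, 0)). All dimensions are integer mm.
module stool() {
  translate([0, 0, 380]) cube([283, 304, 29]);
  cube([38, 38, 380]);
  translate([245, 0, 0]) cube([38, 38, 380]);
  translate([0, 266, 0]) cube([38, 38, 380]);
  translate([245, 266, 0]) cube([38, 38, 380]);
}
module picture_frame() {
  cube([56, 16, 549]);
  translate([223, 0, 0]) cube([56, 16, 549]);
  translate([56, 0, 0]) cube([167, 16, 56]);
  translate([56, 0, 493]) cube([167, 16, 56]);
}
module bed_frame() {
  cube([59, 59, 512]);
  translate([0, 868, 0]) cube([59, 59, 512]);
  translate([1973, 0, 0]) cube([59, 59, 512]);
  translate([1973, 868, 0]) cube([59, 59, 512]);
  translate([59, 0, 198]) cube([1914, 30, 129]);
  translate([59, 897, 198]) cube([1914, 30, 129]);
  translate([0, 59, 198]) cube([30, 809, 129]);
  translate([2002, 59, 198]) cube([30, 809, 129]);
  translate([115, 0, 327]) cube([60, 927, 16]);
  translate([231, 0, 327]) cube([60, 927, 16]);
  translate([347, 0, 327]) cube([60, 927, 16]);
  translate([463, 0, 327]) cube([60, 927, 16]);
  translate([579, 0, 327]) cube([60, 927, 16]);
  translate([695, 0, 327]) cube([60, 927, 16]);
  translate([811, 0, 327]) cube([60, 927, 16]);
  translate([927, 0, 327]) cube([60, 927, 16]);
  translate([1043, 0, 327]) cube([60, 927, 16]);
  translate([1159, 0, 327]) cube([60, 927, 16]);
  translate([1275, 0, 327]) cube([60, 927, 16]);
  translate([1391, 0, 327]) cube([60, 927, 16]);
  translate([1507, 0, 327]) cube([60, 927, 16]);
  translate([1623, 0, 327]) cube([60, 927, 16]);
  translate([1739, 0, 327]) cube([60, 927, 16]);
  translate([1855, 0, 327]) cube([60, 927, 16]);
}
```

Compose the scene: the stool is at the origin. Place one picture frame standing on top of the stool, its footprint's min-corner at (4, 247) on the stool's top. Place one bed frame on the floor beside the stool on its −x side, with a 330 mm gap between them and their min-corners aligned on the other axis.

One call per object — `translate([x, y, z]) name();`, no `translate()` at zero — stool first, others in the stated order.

stool();
translate([4, 247, 409]) picture_frame();
translate([-2362, 0, 0]) bed_frame();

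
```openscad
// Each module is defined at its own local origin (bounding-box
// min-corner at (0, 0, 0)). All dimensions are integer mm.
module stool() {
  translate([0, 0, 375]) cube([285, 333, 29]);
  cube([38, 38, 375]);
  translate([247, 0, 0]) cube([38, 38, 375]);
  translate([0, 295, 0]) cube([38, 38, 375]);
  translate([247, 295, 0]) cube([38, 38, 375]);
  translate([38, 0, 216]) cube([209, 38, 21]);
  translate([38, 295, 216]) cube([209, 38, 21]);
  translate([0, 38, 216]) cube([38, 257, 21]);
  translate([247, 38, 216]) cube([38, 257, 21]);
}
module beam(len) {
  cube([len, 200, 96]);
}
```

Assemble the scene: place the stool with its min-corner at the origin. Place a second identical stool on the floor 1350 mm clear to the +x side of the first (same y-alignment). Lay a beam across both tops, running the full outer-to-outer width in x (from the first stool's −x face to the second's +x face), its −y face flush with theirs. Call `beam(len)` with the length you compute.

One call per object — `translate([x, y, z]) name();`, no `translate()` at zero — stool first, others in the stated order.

stool();
translate([1635, 0, 0]) stool();
translate([0, 0, 404]) beam(1920);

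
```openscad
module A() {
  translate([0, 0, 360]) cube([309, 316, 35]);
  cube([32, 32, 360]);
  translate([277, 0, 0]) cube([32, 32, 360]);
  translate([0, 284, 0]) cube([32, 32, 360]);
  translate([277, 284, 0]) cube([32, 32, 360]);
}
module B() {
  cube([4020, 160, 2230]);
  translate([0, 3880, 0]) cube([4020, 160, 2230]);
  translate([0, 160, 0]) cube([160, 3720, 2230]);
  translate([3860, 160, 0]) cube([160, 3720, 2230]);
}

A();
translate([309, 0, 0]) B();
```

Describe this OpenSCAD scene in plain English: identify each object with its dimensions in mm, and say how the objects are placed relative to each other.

A is a four-legged stool. The seat is 309×316 mm, 35 mm thick, top at z = 395 mm. It stands on four square legs, each 32×32 mm in cross-section, from z = 0 to the seat underside, each flush with a corner of the seat.

B is the wall frame of a small rectangular building: four walls, each 2230 mm tall and 160 mm thick, enclosing a footprint 4020 mm (x) by 4040 mm (y) outside-to-outside, with no floor or roof. The front and back walls (the −y and +y sides) span the full width; the two side walls fit between them.

The house frame is against the stool's +x side, with their −y faces flush.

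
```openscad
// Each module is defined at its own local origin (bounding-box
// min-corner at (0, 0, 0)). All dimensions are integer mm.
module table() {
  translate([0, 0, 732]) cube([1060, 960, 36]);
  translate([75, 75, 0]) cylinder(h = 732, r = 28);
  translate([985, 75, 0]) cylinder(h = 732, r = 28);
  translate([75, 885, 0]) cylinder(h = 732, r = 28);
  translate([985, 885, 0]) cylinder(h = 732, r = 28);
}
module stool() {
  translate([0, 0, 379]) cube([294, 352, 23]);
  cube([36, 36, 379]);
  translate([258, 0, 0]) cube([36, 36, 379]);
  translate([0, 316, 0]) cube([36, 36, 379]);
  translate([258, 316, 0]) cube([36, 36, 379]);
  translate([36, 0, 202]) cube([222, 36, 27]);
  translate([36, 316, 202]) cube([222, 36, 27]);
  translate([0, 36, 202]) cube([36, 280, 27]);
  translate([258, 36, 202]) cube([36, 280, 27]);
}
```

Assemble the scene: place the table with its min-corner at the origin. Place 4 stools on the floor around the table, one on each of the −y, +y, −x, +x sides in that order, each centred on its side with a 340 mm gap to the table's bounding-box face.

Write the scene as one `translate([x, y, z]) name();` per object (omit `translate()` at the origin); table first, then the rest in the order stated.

table();
translate([383, -692, 0]) stool();
translate([383, 1300, 0]) stool();
translate([-634, 304, 0]) stool();
translate([1400, 304, 0]) stool();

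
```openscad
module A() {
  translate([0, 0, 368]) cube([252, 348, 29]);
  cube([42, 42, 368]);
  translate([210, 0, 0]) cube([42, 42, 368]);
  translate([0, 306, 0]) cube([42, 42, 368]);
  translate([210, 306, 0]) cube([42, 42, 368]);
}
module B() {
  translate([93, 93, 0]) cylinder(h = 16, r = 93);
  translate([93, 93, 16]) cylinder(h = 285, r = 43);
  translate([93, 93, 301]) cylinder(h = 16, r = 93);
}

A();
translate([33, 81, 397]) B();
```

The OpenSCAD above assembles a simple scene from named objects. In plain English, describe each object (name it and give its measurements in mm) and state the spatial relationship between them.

A is a simple wooden stool: a rectangular seat 252 mm (x) by 348 mm (y), 29 mm thick, top face at z = 397 mm, on four square legs, each 42×42 mm in cross-section. The legs rest on z = 0, each flush with a corner of the seat.

B is a spool: two coaxial disc flanges of radius 93 mm and thickness 16 mm, joined by a core cylinder of radius 43 mm and height 285 mm. The lower flange rests on z = 0 and the three cylinders share a vertical axis.

The spool is on top of the stool, centred.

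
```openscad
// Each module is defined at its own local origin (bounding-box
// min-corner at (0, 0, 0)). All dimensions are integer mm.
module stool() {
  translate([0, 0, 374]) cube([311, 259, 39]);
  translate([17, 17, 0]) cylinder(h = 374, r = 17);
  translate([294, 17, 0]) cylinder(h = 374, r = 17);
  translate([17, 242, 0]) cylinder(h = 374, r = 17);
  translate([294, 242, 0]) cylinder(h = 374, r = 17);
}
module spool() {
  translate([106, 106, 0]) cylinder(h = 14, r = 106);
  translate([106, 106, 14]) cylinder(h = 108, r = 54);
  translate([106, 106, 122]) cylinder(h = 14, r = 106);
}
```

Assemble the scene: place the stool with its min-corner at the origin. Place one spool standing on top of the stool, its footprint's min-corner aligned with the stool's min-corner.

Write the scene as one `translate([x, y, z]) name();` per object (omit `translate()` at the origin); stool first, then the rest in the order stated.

stool();
translate([0, 0, 413]) spool();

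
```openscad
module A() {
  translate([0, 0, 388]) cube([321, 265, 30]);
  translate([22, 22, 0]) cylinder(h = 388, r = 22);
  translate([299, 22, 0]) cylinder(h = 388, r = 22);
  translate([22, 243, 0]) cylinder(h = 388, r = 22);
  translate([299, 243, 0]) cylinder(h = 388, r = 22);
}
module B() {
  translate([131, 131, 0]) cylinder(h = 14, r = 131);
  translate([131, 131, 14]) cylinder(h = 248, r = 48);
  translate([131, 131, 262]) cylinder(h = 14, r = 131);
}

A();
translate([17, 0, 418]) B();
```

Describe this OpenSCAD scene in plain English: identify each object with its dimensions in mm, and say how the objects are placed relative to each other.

A is a four-legged stool. The seat is a 321×265×30 mm slab whose top surface is at z = 418 mm; four round legs, each 44 mm in diameter, run from the floor (z = 0) to the underside of the seat, each leg's axis is inset half a diameter from the nearest pair of seat edges (so the leg's bounding box is flush with the corner).

B is a spool: two coaxial disc flanges of radius 131 mm and thickness 14 mm, joined by a core cylinder of radius 48 mm and height 248 mm. The lower flange rests on z = 0 and the three cylinders share a vertical axis.

The spool is on top of the stool.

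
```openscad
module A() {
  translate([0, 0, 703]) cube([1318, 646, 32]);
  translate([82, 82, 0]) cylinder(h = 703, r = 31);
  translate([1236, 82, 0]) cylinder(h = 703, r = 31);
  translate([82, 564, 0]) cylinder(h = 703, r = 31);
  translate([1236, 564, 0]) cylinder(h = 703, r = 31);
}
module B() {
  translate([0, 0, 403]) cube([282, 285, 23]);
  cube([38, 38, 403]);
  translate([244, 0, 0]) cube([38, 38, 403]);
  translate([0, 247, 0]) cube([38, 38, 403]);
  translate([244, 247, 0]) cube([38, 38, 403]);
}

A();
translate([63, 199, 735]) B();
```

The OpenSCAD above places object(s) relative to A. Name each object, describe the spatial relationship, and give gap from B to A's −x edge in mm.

The stool's min-x is at 63; the table's min-x is 0; gap = 63 mm.

A is a table. B is a stool. The stool is on top of the table. The gap from the stool to the table's −x edge is 63 mm.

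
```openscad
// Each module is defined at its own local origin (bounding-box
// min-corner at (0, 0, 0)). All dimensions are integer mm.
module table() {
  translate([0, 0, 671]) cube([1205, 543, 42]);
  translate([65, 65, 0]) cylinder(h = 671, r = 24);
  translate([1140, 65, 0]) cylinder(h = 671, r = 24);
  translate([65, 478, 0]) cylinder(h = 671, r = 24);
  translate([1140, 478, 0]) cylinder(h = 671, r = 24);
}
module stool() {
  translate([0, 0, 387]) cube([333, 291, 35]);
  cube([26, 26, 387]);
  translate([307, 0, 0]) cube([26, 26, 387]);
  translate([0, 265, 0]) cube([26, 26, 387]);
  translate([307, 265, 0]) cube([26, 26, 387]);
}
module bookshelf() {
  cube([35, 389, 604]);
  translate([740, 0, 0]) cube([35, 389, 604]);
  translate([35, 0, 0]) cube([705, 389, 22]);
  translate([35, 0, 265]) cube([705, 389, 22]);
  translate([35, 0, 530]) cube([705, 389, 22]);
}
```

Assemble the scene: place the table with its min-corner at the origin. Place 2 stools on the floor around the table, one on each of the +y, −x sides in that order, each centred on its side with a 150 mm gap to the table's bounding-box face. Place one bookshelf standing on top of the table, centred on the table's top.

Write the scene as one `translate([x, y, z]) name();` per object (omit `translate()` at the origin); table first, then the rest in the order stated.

table();
translate([436, 693, 0]) stool();
translate([-483, 126, 0]) stool();
translate([215, 77, 713]) bookshelf();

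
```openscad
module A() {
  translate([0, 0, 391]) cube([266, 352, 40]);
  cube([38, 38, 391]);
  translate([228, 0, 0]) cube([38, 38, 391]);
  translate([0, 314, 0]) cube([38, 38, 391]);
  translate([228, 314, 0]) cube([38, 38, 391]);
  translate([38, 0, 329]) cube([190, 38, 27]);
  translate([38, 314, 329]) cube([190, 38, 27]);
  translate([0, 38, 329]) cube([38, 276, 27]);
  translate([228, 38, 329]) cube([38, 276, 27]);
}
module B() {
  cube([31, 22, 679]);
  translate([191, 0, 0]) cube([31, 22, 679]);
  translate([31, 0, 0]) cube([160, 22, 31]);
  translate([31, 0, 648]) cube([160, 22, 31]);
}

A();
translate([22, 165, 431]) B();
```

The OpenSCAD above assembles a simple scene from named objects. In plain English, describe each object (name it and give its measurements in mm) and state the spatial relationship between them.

A is a simple wooden stool: a rectangular seat 266 mm (x) by 352 mm (y), 40 mm thick, top face at z = 431 mm, on four square legs, each 38×38 mm in cross-section. The legs rest on z = 0, each flush with a corner of the seat. Four stretchers, 38 mm wide and 27 mm tall, connect adjacent legs with their undersides at z = 329 mm, each running between the inner faces of the legs it joins and aligned with the legs' outer faces on the other axis.

B is a picture frame with a 160×617 mm rectangular opening (x by z) and a uniform 31 mm border on every side. Frame depth is 22 mm along y. It is built from two vertical stiles running the full outside height and two horizontal rails spanning the gap between the stiles.

The picture frame is on top of the stool, centred.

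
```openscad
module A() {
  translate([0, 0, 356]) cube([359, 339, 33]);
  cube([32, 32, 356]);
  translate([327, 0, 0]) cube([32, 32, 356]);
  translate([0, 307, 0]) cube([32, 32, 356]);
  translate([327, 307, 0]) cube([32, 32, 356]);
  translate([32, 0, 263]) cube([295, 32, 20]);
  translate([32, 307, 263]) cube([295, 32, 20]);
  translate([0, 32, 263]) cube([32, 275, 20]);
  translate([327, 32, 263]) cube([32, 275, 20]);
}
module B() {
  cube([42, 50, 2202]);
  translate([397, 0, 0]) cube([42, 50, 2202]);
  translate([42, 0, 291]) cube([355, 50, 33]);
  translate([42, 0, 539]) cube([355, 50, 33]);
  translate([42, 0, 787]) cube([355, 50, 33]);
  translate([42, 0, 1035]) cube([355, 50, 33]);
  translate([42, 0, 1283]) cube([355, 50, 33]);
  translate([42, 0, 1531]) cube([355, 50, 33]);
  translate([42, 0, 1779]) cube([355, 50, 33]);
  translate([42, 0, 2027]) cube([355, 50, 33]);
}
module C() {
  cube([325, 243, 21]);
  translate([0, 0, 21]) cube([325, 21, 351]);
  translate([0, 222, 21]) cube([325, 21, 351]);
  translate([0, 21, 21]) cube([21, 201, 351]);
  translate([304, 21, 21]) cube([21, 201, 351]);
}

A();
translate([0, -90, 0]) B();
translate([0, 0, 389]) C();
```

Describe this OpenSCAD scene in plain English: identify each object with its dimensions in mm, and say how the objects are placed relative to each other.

A is a simple wooden stool: a rectangular seat 359 mm (x) by 339 mm (y), 33 mm thick, top face at z = 389 mm, on four square legs, each 32×32 mm in cross-section. The legs rest on z = 0, each flush with a corner of the seat. Four stretchers, 32 mm wide and 20 mm tall, connect adjacent legs with their undersides at z = 263 mm, each running between the inner faces of the legs it joins and aligned with the legs' outer faces on the other axis.

B is a wooden ladder with two side rails of 42×50 mm section and 2202 mm height, set 439 mm apart overall. Between them run 8 rectangular rungs (50 mm deep, 33 mm thick), front faces flush with the rails' −y face. The bottom of the first rung is 291 mm above the floor and each subsequent rung is 248 mm higher than the one below.

C is an open storage box with external size 325×243×372 mm and wall thickness 21 mm (the base is also 21 mm thick). The base covers the whole footprint; the four walls stand on the base, with the y-facing walls full-width and the x-facing walls fitting between their inner faces.

The ladder is on the floor beside the stool on its −y side. The open box is on top of the stool.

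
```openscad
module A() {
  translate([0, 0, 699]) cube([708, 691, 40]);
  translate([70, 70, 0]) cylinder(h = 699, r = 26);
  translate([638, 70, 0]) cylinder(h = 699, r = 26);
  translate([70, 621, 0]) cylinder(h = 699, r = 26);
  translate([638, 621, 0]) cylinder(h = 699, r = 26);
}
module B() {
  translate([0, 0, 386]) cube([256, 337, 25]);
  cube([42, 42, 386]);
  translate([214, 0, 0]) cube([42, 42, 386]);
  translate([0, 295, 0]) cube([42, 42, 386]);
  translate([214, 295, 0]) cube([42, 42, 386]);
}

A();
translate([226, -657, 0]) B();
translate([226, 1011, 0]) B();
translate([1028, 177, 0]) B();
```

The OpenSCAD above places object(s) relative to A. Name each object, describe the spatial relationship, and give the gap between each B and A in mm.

A is a table. B is a stool. Three stools sit around the table at the −y, +y, +x sides. The gap between each stool and the table is 320 mm.

Each stool's nearest face is 320 mm from the table's bounding box.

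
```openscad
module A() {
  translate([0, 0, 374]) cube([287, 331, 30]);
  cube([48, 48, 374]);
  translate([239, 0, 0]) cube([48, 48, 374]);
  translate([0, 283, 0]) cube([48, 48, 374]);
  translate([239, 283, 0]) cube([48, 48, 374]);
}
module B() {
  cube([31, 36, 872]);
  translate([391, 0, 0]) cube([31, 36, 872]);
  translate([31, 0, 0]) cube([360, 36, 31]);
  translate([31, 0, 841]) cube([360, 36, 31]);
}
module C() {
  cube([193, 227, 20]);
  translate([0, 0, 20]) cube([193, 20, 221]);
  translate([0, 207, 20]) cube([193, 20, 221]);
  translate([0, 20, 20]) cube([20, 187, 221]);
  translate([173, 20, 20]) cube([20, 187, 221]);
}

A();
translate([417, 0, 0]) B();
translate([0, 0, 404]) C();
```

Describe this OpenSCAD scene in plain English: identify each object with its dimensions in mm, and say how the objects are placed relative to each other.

A is a four-legged stool. The seat is 287×331 mm, 30 mm thick, top at z = 404 mm. It stands on four square legs, each 48×48 mm in cross-section, from z = 0 to the seat underside, each flush with a corner of the seat.

B is a picture frame with a 360×810 mm rectangular opening (x by z) and a uniform 31 mm border on every side. Frame depth is 36 mm along y. It is built from two vertical stiles running the full outside height and two horizontal rails spanning the gap between the stiles.

C is an open storage box with external size 193×227×241 mm and wall thickness 20 mm (the base is also 20 mm thick). The base covers the whole footprint; the four walls stand on the base, with the y-facing walls full-width and the x-facing walls fitting between their inner faces.

The picture frame is on the floor beside the stool on its +x side. The open box is on top of the stool.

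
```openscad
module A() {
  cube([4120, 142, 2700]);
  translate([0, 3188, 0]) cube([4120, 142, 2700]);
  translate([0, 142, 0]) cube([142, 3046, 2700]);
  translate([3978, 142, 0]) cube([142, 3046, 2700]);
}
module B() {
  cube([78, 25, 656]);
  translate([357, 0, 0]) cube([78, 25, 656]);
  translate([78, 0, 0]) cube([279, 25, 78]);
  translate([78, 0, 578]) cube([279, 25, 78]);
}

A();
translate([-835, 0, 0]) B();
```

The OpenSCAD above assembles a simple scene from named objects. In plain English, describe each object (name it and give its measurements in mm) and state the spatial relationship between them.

A is the wall frame of a small rectangular building: four walls, each 2700 mm tall and 142 mm thick, enclosing a footprint 4120 mm (x) by 3330 mm (y) outside-to-outside, with no floor or roof. The front and back walls (the −y and +y sides) span the full width; the two side walls fit between them.

B is a rectangular picture frame lying in the x–z plane (depth along y). The opening is 279 mm wide (x) by 500 mm tall (z), surrounded by a border 78 mm wide on all four sides. The frame is 25 mm deep and is made of two full-height vertical stiles with two horizontal rails fitted between them.

The picture frame is on the floor beside the house frame on its −x side.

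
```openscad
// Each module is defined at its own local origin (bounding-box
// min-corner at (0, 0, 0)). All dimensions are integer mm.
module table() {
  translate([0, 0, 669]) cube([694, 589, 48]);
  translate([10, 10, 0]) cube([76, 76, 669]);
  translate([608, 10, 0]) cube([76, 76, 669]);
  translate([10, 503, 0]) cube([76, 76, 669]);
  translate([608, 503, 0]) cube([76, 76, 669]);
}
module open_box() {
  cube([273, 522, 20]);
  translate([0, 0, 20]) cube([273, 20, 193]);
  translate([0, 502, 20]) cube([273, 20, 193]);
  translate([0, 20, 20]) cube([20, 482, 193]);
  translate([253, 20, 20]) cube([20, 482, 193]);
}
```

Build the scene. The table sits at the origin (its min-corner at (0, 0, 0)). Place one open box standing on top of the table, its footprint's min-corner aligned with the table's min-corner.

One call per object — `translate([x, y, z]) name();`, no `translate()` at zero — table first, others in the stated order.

table();
translate([0, 0, 717]) open_box();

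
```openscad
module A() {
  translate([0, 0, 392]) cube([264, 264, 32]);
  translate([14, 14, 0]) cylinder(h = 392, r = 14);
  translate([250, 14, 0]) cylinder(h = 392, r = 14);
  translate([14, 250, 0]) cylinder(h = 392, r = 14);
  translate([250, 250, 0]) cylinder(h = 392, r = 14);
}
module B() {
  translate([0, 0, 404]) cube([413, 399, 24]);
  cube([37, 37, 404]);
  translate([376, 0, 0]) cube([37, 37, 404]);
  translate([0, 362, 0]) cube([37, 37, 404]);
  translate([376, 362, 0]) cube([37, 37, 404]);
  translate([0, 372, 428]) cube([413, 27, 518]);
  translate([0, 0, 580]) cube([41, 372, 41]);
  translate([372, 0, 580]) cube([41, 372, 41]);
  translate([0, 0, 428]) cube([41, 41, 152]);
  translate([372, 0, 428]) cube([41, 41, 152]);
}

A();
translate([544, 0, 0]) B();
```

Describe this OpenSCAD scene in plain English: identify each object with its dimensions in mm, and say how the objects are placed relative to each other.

A is a four-legged stool. The seat is 264×264 mm, 32 mm thick, top at z = 424 mm. It stands on four round legs, each 28 mm in diameter, from z = 0 to the seat underside, each leg's axis is inset half a diameter from the nearest pair of seat edges (so the leg's bounding box is flush with the corner).

B is a chair: 413×399 mm seat, 24 mm thick, top at z = 428 mm, on four 37 mm square corner legs flush with the seat edges. A 27 mm thick backrest slab spans the full seat width, extending 518 mm above the seat top, its back face flush with the seat's +y edge. Two armrests of 41×41 mm section run along each side from the seat's front edge to the front of the backrest, top faces 193 mm above the seat top and outer faces flush with the seat's x-edges; a 41×41 mm post under the front of each armrest stands on the seat at the front corner.

The chair is on the floor beside the stool on its +x side.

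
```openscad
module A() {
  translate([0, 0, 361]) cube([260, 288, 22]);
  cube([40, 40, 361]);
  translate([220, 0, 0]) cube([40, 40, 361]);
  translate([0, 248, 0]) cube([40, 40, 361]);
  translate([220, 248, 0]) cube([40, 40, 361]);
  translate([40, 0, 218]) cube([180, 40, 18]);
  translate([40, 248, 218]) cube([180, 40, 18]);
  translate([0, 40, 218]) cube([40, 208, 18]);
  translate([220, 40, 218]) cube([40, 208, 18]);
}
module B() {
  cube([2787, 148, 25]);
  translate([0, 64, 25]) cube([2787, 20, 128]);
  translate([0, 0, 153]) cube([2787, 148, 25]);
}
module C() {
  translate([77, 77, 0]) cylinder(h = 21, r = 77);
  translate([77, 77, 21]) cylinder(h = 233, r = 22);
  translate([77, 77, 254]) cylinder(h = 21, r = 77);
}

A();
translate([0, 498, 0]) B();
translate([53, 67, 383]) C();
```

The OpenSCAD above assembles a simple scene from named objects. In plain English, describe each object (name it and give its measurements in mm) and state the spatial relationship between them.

A is a four-legged stool. The seat is 260×288 mm, 22 mm thick, top at z = 383 mm. It stands on four square legs, each 40×40 mm in cross-section, from z = 0 to the seat underside, each flush with a corner of the seat. Four stretchers, 40 mm wide and 18 mm tall, connect adjacent legs with their undersides at z = 218 mm, each running between the inner faces of the legs it joins and aligned with the legs' outer faces on the other axis.

B is an I-beam lying along x, 2787 mm long. Overall section height 178 mm. Two flanges 148 mm wide (y) and 25 mm thick, one on the floor and one at the top; a web 20 mm thick runs between them, centred on the flange width.

C is a spool: two coaxial disc flanges of radius 77 mm and thickness 21 mm, joined by a core cylinder of radius 22 mm and height 233 mm. The lower flange rests on z = 0 and the three cylinders share a vertical axis.

The I-beam is on the floor beside the stool on its +y side. The spool is on top of the stool, centred.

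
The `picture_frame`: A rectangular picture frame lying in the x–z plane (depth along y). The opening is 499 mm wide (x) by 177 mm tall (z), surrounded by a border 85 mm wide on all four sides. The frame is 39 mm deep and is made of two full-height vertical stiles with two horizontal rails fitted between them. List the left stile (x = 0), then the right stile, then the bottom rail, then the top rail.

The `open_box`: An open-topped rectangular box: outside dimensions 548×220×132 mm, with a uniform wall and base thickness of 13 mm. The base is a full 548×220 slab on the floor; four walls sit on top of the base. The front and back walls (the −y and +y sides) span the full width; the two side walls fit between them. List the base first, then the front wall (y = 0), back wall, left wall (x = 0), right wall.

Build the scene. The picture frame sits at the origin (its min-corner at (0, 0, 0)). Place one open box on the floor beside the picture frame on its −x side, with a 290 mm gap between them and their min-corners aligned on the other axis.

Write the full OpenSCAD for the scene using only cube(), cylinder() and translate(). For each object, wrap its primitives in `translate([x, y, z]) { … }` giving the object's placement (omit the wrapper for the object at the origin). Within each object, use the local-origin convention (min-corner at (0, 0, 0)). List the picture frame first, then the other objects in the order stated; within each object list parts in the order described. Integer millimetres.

cube([85, 39, 347]);
translate([584, 0, 0]) cube([85, 39, 347]);
translate([85, 0, 0]) cube([499, 39, 85]);
translate([85, 0, 262]) cube([499, 39, 85]);
translate([-838, 0, 0]) {
  cube([548, 220, 13]);
  translate([0, 0, 13]) cube([548, 13, 119]);
  translate([0, 207, 13]) cube([548, 13, 119]);
  translate([0, 13, 13]) cube([13, 194, 119]);
  translate([535, 13, 13]) cube([13, 194, 119]);
}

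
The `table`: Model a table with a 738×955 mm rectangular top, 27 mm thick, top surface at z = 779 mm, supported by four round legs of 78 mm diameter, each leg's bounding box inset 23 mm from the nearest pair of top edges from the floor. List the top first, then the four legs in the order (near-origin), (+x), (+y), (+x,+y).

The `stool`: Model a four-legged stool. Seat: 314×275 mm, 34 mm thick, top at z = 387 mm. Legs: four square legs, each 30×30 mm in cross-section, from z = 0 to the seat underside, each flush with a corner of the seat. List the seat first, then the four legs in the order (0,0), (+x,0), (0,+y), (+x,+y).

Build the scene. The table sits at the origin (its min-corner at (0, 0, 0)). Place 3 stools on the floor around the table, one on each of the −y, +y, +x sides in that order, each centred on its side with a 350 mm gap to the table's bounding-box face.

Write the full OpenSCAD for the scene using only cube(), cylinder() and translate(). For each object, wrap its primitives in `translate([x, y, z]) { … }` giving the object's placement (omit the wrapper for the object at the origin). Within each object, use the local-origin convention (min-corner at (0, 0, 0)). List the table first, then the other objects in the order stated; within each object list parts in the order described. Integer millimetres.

translate([0, 0, 752]) cube([738, 955, 27]);
translate([62, 62, 0]) cylinder(h = 752, r = 39);
translate([676, 62, 0]) cylinder(h = 752, r = 39);
translate([62, 893, 0]) cylinder(h = 752, r = 39);
translate([676, 893, 0]) cylinder(h = 752, r = 39);
translate([212, -625, 0]) {
  translate([0, 0, 353]) cube([314, 275, 34]);
  cube([30, 30, 353]);
  translate([284, 0, 0]) cube([30, 30, 353]);
  translate([0, 245, 0]) cube([30, 30, 353]);
  translate([284, 245, 0]) cube([30, 30, 353]);
}
translate([212, 1305, 0]) {
  translate([0, 0, 353]) cube([314, 275, 34]);
  cube([30, 30, 353]);
  translate([284, 0, 0]) cube([30, 30, 353]);
  translate([0, 245, 0]) cube([30, 30, 353]);
  translate([284, 245, 0]) cube([30, 30, 353]);
}
translate([1088, 340, 0]) {
  translate([0, 0, 353]) cube([314, 275, 34]);
  cube([30, 30, 353]);
  translate([284, 0, 0]) cube([30, 30, 353]);
  translate([0, 245, 0]) cube([30, 30, 353]);
  translate([284, 245, 0]) cube([30, 30, 353]);
}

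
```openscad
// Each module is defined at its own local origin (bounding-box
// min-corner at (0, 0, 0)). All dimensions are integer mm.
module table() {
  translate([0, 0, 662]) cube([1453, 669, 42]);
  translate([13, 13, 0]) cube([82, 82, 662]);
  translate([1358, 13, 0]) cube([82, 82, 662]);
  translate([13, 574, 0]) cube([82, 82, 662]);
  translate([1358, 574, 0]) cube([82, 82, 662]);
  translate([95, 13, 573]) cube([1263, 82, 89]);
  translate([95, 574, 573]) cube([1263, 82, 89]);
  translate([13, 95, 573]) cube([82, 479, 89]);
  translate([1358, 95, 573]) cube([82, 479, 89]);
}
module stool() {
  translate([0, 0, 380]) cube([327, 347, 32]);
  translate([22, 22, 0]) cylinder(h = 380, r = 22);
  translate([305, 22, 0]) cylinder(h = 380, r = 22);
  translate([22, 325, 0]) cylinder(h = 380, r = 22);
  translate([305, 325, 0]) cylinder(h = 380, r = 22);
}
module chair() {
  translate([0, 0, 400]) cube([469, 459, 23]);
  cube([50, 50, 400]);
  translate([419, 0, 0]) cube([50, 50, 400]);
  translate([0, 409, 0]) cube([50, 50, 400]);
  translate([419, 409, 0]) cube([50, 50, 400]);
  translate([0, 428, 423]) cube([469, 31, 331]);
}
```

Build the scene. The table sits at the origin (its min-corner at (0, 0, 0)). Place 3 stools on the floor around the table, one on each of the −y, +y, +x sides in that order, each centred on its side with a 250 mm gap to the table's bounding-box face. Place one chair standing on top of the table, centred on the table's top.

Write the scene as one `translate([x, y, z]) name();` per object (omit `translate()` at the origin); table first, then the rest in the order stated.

table();
translate([563, -597, 0]) stool();
translate([563, 919, 0]) stool();
translate([1703, 161, 0]) stool();
translate([492, 105, 704]) chair();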